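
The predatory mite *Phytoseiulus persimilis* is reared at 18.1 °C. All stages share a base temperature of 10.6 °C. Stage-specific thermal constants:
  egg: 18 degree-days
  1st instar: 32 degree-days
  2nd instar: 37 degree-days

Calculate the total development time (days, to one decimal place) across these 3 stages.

11.6 days

Daily accumulation at 18.1 °C = 18.1 − 10.6 = 7.5 DD/day.
Total K = 18 + 32 + 37 = 87 DD.
Total duration = 87 / 7.5 = 11.600 ≈ 11.6 days.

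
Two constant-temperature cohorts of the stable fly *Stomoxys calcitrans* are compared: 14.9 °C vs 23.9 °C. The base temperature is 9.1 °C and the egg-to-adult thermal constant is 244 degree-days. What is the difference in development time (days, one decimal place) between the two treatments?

At 14.9 °C: 244 / (14.9 − 9.1) = 244 / 5.8 = 42.069 d.
At 23.9 °C: 244 / (23.9 − 9.1) = 244 / 14.8 = 16.486 d.
Difference = |42.069 − 16.486| = 25.582 ≈ 25.6 days.

25.6 days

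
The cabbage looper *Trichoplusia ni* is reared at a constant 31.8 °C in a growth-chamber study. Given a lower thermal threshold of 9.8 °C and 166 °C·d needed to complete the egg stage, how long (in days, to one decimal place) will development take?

7.5 days

Daily accumulation = 31.8 − 9.8 = 22.0 DD/day.
Duration = 166 / 22.0 = 7.545 ≈ 7.5 days.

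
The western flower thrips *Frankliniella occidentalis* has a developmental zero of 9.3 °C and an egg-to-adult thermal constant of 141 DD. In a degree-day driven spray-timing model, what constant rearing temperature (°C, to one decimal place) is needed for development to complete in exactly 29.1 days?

Required daily accumulation = 141 / 29.1 = 4.845 DD/day.
T = T_base + 4.845 = 9.3 + 4.845 = 14.145 ≈ 14.1 °C.

14.1 °C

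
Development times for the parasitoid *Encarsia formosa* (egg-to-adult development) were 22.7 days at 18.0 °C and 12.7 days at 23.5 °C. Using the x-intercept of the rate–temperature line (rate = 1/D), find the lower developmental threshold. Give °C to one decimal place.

Linear rate model ⇒ the product D·(T − T_b) is constant across temperatures.
22.7·(18.0 − T_b) = 12.7·(23.5 − T_b)
T_b = (22.7·18.0 − 12.7·23.5) / (22.7 − 12.7) = 110.15 / 10.0 = 11.015 °C ≈ 11.0 °C.

11.0 °C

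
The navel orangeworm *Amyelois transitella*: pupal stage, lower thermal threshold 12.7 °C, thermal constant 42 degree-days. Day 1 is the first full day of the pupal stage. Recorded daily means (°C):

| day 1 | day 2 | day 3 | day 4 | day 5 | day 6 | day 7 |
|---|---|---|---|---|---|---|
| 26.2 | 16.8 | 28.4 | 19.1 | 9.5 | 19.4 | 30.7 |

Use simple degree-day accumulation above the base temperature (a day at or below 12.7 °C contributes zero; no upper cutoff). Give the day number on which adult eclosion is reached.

Daily DD above 12.7 °C: 13.5, 4.1, 15.7, 6.4, 0.0, 6.7, 18.0.
Cumulative: 13.5, 17.6, 33.3, 39.7, 39.7, 46.4, 64.4.
The total first reaches 42 DD on day 6.

day 6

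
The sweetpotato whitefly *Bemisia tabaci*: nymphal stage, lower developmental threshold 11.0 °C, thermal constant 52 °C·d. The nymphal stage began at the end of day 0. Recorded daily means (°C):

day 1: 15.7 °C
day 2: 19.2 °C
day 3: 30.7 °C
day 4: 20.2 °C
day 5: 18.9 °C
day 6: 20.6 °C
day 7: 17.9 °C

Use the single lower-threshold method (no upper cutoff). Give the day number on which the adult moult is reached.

day 6

Daily DD above 11.0 °C: 4.7, 8.2, 19.7, 9.2, 7.9, 9.6, 6.9.
Cumulative: 4.7, 12.9, 32.6, 41.8, 49.7, 59.3, 66.2.
The total first reaches 52 DD on day 6.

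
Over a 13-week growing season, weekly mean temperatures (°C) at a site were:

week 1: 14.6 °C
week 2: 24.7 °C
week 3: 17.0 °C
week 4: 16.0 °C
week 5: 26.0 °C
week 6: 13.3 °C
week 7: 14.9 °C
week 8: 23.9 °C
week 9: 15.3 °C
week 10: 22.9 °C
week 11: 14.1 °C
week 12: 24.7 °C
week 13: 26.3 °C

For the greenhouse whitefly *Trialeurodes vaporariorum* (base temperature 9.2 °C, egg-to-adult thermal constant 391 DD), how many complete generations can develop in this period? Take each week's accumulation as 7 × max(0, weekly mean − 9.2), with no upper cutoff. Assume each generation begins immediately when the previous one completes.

2 generations

Weekly DD (7 × max(0, T̄ − 9.2)): 37.8, 108.5, 54.6, 47.6, 117.6, 28.7, 39.9, 102.9, 42.7, 95.9, 34.3, 108.5, 119.7.
Season total = 938.7 DD.
Complete generations = ⌊938.7 / 391⌋ = 2.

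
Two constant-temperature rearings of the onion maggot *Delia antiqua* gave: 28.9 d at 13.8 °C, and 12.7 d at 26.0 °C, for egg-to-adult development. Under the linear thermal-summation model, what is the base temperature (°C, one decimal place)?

4.2 °C

Equal thermal constants: D₁(T₁ − T_b) = D₂(T₂ − T_b).
28.9·(13.8 − T_b) = 12.7·(26.0 − T_b)
T_b = (28.9·13.8 − 12.7·26.0) / (28.9 − 12.7) = 68.62 / 16.2 = 4.236 °C ≈ 4.2 °C.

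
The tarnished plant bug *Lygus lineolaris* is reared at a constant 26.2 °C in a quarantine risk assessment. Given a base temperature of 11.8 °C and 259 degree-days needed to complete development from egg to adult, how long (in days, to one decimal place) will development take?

Daily accumulation = 26.2 − 11.8 = 14.4 DD/day.
Duration = 259 / 14.4 = 17.986 ≈ 18.0 days.

18.0 days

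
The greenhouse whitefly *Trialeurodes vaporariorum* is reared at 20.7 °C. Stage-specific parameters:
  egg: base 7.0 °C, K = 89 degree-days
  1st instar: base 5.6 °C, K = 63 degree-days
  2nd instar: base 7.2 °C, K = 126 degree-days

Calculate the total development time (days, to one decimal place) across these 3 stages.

egg: 89 / (20.7 − 7.0) = 89 / 13.7 = 6.496 d.
1st instar: 63 / (20.7 − 5.6) = 63 / 15.1 = 4.172 d.
2nd instar: 126 / (20.7 − 7.2) = 126 / 13.5 = 9.333 d.
Sum = 20.002 ≈ 20.0 days.

20.0 days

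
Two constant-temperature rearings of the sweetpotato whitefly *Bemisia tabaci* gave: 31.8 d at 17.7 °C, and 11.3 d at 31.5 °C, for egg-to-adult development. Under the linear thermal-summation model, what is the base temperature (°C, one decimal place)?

10.1 °C

Linear rate model ⇒ the product D·(T − T_b) is constant across temperatures.
31.8·(17.7 − T_b) = 11.3·(31.5 − T_b)
T_b = (31.8·17.7 − 11.3·31.5) / (31.8 − 11.3) = 206.91 / 20.5 = 10.093 °C ≈ 10.1 °C.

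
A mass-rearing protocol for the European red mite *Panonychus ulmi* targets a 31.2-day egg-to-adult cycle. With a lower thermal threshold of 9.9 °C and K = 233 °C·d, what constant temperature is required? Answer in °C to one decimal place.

17.4 °C

Required daily accumulation = 233 / 31.2 = 7.468 DD/day.
T = T_base + 7.468 = 9.9 + 7.468 = 17.368 ≈ 17.4 °C.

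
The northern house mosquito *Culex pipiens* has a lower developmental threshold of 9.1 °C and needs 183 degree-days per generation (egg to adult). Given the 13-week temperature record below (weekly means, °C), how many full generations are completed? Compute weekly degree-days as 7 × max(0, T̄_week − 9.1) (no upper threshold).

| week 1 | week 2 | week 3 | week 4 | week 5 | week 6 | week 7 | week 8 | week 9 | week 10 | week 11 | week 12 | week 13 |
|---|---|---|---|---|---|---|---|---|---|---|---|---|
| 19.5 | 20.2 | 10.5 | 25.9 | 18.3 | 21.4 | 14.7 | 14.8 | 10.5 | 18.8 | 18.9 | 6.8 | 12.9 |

Weekly DD (7 × max(0, T̄ − 9.1)): 72.8, 77.7, 9.8, 117.6, 64.4, 86.1, 39.2, 39.9, 9.8, 67.9, 68.6, 0.0, 26.6.
Season total = 680.4 DD.
Complete generations = ⌊680.4 / 183⌋ = 3.

3 generations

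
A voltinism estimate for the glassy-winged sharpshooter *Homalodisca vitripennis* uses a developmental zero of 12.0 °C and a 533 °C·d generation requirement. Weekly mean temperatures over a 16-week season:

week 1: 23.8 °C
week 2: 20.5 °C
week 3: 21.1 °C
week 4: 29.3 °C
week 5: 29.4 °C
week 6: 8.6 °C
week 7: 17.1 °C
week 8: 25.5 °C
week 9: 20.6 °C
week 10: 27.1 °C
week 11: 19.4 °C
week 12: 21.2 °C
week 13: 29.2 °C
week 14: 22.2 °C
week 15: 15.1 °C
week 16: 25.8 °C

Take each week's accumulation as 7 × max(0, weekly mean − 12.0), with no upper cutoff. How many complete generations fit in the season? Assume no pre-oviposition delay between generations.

Weekly DD (7 × max(0, T̄ − 12.0)): 82.6, 59.5, 63.7, 121.1, 121.8, 0.0, 35.7, 94.5, 60.2, 105.7, 51.8, 64.4, 120.4, 71.4, 21.7, 96.6.
Season total = 1171.1 DD.
Complete generations = ⌊1171.1 / 533⌋ = 2.

2 generations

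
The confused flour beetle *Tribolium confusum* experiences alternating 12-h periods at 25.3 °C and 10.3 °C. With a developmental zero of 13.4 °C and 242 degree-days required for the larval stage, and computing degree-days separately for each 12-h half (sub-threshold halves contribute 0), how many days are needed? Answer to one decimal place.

Day half: max(0, 25.3 − 13.4) × 0.5 = 11.9 × 0.5 = 5.95 DD.
Night half: max(0, 10.3 − 13.4) × 0.5 = 0.0 × 0.5 = 0.00 DD.
Per 24 h: 5.95 DD/day.
Duration = 242 / 5.95 = 40.672 ≈ 40.7 days.

40.7 days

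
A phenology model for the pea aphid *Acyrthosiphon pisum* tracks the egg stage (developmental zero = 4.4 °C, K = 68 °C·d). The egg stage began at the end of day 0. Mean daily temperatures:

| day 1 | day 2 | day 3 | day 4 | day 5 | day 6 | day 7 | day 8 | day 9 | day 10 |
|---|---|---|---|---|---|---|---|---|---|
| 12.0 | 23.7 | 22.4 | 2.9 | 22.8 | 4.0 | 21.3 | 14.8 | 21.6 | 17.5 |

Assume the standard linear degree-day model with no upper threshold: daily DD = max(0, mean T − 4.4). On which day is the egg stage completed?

Daily DD above 4.4 °C: 7.6, 19.3, 18.0, 0.0, 18.4, 0.0, 16.9, 10.4, 17.2, 13.1.
Cumulative: 7.6, 26.9, 44.9, 44.9, 63.3, 63.3, 80.2, 90.6, 107.8, 120.9.
The total first reaches 68 DD on day 7.

day 7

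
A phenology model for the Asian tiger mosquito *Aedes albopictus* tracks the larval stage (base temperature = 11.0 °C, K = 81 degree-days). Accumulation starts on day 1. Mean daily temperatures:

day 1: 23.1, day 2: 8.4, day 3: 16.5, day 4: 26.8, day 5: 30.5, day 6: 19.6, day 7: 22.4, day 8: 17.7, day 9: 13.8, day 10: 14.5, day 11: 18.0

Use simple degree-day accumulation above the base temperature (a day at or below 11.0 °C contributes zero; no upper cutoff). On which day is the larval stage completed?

Daily DD above 11.0 °C: 12.1, 0.0, 5.5, 15.8, 19.5, 8.6, 11.4, 6.7, 2.8, 3.5, 7.0.
Cumulative: 12.1, 12.1, 17.6, 33.4, 52.9, 61.5, 72.9, 79.6, 82.4, 85.9, 92.9.
The total first reaches 81 DD on day 9.

day 9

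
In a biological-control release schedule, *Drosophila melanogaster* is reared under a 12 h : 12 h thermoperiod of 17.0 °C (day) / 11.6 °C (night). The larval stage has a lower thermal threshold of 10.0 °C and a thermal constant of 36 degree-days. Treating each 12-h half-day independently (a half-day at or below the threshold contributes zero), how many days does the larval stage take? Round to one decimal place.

8.4 days

Day half: max(0, 17.0 − 10.0) × 0.5 = 7.0 × 0.5 = 3.50 DD.
Night half: max(0, 11.6 − 10.0) × 0.5 = 1.6 × 0.5 = 0.80 DD.
Per 24 h: 4.30 DD/day.
Duration = 36 / 4.30 = 8.372 ≈ 8.4 days.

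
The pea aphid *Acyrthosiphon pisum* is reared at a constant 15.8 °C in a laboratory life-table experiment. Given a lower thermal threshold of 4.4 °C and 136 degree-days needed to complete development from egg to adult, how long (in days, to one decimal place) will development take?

Daily accumulation = 15.8 − 4.4 = 11.4 DD/day.
Duration = 136 / 11.4 = 11.930 ≈ 11.9 days.

11.9 days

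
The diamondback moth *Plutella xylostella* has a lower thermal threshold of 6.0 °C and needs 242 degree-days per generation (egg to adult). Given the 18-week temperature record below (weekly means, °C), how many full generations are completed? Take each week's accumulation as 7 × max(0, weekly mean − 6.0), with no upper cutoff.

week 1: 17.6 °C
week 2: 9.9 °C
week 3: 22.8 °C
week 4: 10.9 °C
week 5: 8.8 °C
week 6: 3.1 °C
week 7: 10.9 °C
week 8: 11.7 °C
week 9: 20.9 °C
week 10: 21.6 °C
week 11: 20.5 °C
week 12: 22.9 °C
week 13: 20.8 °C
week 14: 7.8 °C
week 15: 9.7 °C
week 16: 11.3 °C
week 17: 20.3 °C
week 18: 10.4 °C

4 generations

Weekly DD (7 × max(0, T̄ − 6.0)): 81.2, 27.3, 117.6, 34.3, 19.6, 0.0, 34.3, 39.9, 104.3, 109.2, 101.5, 118.3, 103.6, 12.6, 25.9, 37.1, 100.1, 30.8.
Season total = 1097.6 DD.
Complete generations = ⌊1097.6 / 242⌋ = 4.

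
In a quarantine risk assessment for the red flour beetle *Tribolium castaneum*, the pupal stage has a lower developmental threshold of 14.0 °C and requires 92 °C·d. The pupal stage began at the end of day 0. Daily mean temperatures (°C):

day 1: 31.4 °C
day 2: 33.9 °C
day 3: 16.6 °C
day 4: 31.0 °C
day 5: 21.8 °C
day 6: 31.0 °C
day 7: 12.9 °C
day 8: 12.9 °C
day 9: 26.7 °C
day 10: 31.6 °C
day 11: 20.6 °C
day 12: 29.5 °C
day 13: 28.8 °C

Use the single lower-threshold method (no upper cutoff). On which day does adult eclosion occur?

Daily DD above 14.0 °C: 17.4, 19.9, 2.6, 17.0, 7.8, 17.0, 0.0, 0.0, 12.7, 17.6, 6.6, 15.5, 14.8.
Cumulative: 17.4, 37.3, 39.9, 56.9, 64.7, 81.7, 81.7, 81.7, 94.4, 112.0, 118.6, 134.1, 148.9.
The total first reaches 92 DD on day 9.

day 9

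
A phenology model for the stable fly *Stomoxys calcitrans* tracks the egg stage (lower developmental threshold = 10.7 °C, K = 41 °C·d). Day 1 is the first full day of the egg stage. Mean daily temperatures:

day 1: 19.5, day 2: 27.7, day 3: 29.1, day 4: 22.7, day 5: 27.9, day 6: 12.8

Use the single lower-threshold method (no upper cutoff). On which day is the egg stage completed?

day 3

Daily DD above 10.7 °C: 8.8, 17.0, 18.4, 12.0, 17.2, 2.1.
Cumulative: 8.8, 25.8, 44.2, 56.2, 73.4, 75.5.
The total first reaches 41 DD on day 3.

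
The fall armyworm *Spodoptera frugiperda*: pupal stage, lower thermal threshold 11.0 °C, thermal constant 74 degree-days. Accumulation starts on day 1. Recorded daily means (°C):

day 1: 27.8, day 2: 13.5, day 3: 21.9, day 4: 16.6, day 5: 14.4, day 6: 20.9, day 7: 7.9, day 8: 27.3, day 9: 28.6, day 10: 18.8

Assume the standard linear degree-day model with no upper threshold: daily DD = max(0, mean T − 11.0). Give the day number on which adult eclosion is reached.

day 9

Daily DD above 11.0 °C: 16.8, 2.5, 10.9, 5.6, 3.4, 9.9, 0.0, 16.3, 17.6, 7.8.
Cumulative: 16.8, 19.3, 30.2, 35.8, 39.2, 49.1, 49.1, 65.4, 83.0, 90.8.
The total first reaches 74 DD on day 9.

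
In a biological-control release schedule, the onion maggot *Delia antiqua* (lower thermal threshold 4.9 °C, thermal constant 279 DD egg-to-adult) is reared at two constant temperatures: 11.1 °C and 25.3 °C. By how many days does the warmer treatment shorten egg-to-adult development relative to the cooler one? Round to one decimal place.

At 11.1 °C: 279 / (11.1 − 4.9) = 279 / 6.2 = 45.000 d.
At 25.3 °C: 279 / (25.3 − 4.9) = 279 / 20.4 = 13.676 d.
Difference = |45.000 − 13.676| = 31.324 ≈ 31.3 days.

31.3 days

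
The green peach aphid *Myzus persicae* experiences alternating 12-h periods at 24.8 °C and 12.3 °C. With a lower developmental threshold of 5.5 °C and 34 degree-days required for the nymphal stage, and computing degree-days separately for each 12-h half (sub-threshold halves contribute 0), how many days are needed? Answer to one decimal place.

Day half: max(0, 24.8 − 5.5) × 0.5 = 19.3 × 0.5 = 9.65 DD.
Night half: max(0, 12.3 − 5.5) × 0.5 = 6.8 × 0.5 = 3.40 DD.
Per 24 h: 13.05 DD/day.
Duration = 34 / 13.05 = 2.605 ≈ 2.6 days.

2.6 days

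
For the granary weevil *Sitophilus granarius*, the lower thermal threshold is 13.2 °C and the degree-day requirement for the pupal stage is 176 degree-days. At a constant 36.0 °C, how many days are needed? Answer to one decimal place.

7.7 days

Daily accumulation = 36.0 − 13.2 = 22.8 DD/day.
Duration = 176 / 22.8 = 7.719 ≈ 7.7 days.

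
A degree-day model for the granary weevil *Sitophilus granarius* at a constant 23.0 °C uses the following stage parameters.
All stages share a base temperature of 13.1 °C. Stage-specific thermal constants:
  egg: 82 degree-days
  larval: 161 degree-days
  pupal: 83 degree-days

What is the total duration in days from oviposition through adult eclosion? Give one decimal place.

32.9 days

Daily accumulation at 23.0 °C = 23.0 − 13.1 = 9.9 DD/day.
Total K = 82 + 161 + 83 = 326 DD.
Total duration = 326 / 9.9 = 32.929 ≈ 32.9 days.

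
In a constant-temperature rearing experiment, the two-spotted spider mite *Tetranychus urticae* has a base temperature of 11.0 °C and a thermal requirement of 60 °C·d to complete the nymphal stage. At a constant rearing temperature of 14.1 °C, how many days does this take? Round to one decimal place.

19.4 days

Daily accumulation = 14.1 − 11.0 = 3.1 DD/day.
Duration = 60 / 3.1 = 19.355 ≈ 19.4 days.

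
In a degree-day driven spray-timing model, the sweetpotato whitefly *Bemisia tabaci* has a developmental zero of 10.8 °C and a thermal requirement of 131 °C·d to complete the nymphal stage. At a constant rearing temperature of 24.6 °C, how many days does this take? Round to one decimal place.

Daily accumulation = 24.6 − 10.8 = 13.8 DD/day.
Duration = 131 / 13.8 = 9.493 ≈ 9.5 days.

9.5 days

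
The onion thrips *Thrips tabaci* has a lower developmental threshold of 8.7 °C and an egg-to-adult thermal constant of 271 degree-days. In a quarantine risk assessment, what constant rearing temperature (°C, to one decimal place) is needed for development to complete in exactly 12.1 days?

Required daily accumulation = 271 / 12.1 = 22.397 DD/day.
T = T_base + 22.397 = 8.7 + 22.397 = 31.097 ≈ 31.1 °C.

31.1 °C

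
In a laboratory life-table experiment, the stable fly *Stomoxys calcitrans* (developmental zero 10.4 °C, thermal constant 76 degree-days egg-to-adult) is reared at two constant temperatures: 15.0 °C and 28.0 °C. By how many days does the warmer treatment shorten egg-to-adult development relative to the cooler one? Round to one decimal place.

12.2 days

At 15.0 °C: 76 / (15.0 − 10.4) = 76 / 4.6 = 16.522 d.
At 28.0 °C: 76 / (28.0 − 10.4) = 76 / 17.6 = 4.318 d.
Difference = |16.522 − 4.318| = 12.204 ≈ 12.2 days.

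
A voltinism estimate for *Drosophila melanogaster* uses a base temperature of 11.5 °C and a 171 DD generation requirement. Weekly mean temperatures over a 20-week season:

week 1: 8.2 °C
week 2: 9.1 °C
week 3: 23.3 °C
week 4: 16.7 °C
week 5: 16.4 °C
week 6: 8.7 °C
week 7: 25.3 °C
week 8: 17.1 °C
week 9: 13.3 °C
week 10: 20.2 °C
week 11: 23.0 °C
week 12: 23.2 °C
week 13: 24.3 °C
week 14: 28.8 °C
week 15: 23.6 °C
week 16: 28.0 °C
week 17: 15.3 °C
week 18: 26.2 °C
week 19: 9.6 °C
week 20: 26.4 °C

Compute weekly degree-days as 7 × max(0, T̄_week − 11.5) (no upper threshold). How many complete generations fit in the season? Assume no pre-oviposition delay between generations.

Weekly DD (7 × max(0, T̄ − 11.5)): 0.0, 0.0, 82.6, 36.4, 34.3, 0.0, 96.6, 39.2, 12.6, 60.9, 80.5, 81.9, 89.6, 121.1, 84.7, 115.5, 26.6, 102.9, 0.0, 104.3.
Season total = 1169.7 DD.
Complete generations = ⌊1169.7 / 171⌋ = 6.

6 generations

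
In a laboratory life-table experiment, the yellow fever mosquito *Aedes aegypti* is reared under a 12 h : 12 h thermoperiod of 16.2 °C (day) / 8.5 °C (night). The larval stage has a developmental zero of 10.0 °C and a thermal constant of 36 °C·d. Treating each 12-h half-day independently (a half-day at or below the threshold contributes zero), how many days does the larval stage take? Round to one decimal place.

11.6 days

Day half: max(0, 16.2 − 10.0) × 0.5 = 6.2 × 0.5 = 3.10 DD.
Night half: max(0, 8.5 − 10.0) × 0.5 = 0.0 × 0.5 = 0.00 DD.
Per 24 h: 3.10 DD/day.
Duration = 36 / 3.10 = 11.613 ≈ 11.6 days.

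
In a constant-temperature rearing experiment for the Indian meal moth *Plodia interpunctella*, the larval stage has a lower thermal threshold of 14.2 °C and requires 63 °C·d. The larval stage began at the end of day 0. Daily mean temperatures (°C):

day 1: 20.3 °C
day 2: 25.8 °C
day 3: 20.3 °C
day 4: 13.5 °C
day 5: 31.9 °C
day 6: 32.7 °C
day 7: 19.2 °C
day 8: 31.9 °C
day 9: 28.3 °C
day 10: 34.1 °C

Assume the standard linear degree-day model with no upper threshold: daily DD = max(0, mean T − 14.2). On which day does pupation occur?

Daily DD above 14.2 °C: 6.1, 11.6, 6.1, 0.0, 17.7, 18.5, 5.0, 17.7, 14.1, 19.9.
Cumulative: 6.1, 17.7, 23.8, 23.8, 41.5, 60.0, 65.0, 82.7, 96.8, 116.7.
The total first reaches 63 DD on day 7.

day 7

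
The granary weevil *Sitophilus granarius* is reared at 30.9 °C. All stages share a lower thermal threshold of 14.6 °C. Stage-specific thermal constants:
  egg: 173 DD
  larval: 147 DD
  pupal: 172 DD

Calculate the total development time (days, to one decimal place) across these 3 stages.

Daily accumulation at 30.9 °C = 30.9 − 14.6 = 16.3 DD/day.
Total K = 173 + 147 + 172 = 492 DD.
Total duration = 492 / 16.3 = 30.184 ≈ 30.2 days.

30.2 days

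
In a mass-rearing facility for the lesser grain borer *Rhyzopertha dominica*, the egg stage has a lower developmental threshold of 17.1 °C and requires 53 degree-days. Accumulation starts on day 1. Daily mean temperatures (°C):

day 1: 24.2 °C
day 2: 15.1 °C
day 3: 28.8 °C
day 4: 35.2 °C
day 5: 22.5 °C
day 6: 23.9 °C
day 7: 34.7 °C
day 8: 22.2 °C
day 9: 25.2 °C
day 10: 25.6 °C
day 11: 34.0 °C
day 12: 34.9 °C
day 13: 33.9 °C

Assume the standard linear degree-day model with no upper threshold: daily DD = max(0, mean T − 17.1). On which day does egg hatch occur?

Daily DD above 17.1 °C: 7.1, 0.0, 11.7, 18.1, 5.4, 6.8, 17.6, 5.1, 8.1, 8.5, 16.9, 17.8, 16.8.
Cumulative: 7.1, 7.1, 18.8, 36.9, 42.3, 49.1, 66.7, 71.8, 79.9, 88.4, 105.3, 123.1, 139.9.
The total first reaches 53 DD on day 7.

day 7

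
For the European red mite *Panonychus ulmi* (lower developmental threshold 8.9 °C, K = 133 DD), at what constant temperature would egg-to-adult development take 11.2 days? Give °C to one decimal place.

20.8 °C

Required daily accumulation = 133 / 11.2 = 11.875 DD/day.
T = T_base + 11.875 = 8.9 + 11.875 = 20.775 ≈ 20.8 °C.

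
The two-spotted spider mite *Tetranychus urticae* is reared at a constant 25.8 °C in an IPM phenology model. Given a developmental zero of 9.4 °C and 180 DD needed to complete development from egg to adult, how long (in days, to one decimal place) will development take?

Daily accumulation = 25.8 − 9.4 = 16.4 DD/day.
Duration = 180 / 16.4 = 10.976 ≈ 11.0 days.

11.0 days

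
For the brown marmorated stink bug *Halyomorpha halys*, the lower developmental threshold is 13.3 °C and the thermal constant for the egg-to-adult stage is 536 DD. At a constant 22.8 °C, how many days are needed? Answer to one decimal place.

56.4 days

Daily accumulation = 22.8 − 13.3 = 9.5 DD/day.
Duration = 536 / 9.5 = 56.421 ≈ 56.4 days.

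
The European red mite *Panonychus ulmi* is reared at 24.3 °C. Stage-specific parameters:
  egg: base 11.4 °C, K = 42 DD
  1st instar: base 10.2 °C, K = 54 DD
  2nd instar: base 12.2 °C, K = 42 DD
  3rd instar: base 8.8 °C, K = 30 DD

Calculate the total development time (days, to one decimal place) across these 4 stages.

egg: 42 / (24.3 − 11.4) = 42 / 12.9 = 3.256 d.
1st instar: 54 / (24.3 − 10.2) = 54 / 14.1 = 3.830 d.
2nd instar: 42 / (24.3 − 12.2) = 42 / 12.1 = 3.471 d.
3rd instar: 30 / (24.3 − 8.8) = 30 / 15.5 = 1.935 d.
Sum = 12.492 ≈ 12.5 days.

12.5 days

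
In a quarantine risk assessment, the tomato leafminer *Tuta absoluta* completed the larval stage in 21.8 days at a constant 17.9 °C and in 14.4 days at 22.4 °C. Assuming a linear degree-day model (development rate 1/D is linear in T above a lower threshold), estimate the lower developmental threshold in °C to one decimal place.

Linear rate model ⇒ the product D·(T − T_b) is constant across temperatures.
21.8·(17.9 − T_b) = 14.4·(22.4 − T_b)
T_b = (21.8·17.9 − 14.4·22.4) / (21.8 − 14.4) = 67.66 / 7.4 = 9.143 °C ≈ 9.1 °C.

9.1 °C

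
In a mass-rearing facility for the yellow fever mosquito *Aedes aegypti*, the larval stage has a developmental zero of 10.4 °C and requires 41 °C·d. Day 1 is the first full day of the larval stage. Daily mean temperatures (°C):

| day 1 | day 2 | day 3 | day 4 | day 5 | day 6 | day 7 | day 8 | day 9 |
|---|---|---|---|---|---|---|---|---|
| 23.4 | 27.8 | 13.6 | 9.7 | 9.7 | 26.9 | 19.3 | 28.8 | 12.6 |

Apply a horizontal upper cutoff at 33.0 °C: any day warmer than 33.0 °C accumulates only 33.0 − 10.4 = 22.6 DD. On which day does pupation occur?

Daily DD above 10.4 °C (capped at 22.6): 13.0, 17.4, 3.2, 0.0, 0.0, 16.5, 8.9, 18.4, 2.2.
Cumulative: 13.0, 30.4, 33.6, 33.6, 33.6, 50.1, 59.0, 77.4, 79.6.
The total first reaches 41 DD on day 6.

day 6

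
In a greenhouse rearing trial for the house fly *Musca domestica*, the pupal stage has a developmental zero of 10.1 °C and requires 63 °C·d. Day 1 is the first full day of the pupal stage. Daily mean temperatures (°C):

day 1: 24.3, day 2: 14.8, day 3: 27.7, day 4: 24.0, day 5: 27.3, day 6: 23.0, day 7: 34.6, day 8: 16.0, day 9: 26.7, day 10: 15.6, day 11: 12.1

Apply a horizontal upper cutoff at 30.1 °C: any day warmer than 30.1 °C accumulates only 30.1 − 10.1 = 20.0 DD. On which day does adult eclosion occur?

day 5

Daily DD above 10.1 °C (capped at 20.0): 14.2, 4.7, 17.6, 13.9, 17.2, 12.9, 20.0, 5.9, 16.6, 5.5, 2.0.
Cumulative: 14.2, 18.9, 36.5, 50.4, 67.6, 80.5, 100.5, 106.4, 123.0, 128.5, 130.5.
The total first reaches 63 DD on day 5.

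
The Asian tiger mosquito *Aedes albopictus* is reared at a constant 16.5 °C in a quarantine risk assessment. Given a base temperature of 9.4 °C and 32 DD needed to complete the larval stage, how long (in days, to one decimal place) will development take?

Daily accumulation = 16.5 − 9.4 = 7.1 DD/day.
Duration = 32 / 7.1 = 4.507 ≈ 4.5 days.

4.5 days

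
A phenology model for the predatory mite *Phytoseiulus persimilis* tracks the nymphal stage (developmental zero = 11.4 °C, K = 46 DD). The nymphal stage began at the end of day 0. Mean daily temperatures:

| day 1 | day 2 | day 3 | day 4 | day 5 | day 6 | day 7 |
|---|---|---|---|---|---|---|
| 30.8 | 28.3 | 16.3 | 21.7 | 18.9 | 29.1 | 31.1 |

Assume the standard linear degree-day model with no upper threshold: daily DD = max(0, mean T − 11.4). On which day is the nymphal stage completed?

day 4

Daily DD above 11.4 °C: 19.4, 16.9, 4.9, 10.3, 7.5, 17.7, 19.7.
Cumulative: 19.4, 36.3, 41.2, 51.5, 59.0, 76.7, 96.4.
The total first reaches 46 DD on day 4.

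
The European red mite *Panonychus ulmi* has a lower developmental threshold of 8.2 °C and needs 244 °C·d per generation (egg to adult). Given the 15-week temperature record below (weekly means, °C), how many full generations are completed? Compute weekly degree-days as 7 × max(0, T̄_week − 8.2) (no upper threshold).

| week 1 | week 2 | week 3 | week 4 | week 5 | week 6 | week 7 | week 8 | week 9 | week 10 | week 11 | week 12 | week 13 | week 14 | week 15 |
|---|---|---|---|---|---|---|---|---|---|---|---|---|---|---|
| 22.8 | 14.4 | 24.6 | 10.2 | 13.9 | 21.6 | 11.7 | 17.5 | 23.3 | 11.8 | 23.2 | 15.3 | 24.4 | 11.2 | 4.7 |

3 generations

Weekly DD (7 × max(0, T̄ − 8.2)): 102.2, 43.4, 114.8, 14.0, 39.9, 93.8, 24.5, 65.1, 105.7, 25.2, 105.0, 49.7, 113.4, 21.0, 0.0.
Season total = 917.7 DD.
Complete generations = ⌊917.7 / 244⌋ = 3.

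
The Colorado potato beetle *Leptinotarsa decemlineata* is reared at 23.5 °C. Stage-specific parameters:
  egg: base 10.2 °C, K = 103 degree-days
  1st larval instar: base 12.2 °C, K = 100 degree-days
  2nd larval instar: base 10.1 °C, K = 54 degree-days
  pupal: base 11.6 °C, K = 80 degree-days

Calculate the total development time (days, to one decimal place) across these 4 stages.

egg: 103 / (23.5 − 10.2) = 103 / 13.3 = 7.744 d.
1st larval instar: 100 / (23.5 − 12.2) = 100 / 11.3 = 8.850 d.
2nd larval instar: 54 / (23.5 − 10.1) = 54 / 13.4 = 4.030 d.
pupal: 80 / (23.5 − 11.6) = 80 / 11.9 = 6.723 d.
Sum = 27.346 ≈ 27.3 days.

27.3 days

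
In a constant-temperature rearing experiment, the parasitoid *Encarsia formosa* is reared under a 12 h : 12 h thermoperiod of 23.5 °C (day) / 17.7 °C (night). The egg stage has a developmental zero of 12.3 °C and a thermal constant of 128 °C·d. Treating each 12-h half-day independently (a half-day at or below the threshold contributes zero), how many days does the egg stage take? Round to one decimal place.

15.4 days

Day half: max(0, 23.5 − 12.3) × 0.5 = 11.2 × 0.5 = 5.60 DD.
Night half: max(0, 17.7 − 12.3) × 0.5 = 5.4 × 0.5 = 2.70 DD.
Per 24 h: 8.30 DD/day.
Duration = 128 / 8.30 = 15.422 ≈ 15.4 days.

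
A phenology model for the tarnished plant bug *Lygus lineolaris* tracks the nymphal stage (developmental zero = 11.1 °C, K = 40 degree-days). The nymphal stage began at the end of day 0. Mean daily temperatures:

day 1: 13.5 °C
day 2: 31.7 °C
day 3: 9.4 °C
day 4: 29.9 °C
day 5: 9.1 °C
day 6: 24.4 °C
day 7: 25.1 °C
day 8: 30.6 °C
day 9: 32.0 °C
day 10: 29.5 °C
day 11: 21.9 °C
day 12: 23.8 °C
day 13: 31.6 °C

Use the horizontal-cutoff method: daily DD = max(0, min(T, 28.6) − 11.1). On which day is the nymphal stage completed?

Daily DD above 11.1 °C (capped at 17.5): 2.4, 17.5, 0.0, 17.5, 0.0, 13.3, 14.0, 17.5, 17.5, 17.5, 10.8, 12.7, 17.5.
Cumulative: 2.4, 19.9, 19.9, 37.4, 37.4, 50.7, 64.7, 82.2, 99.7, 117.2, 128.0, 140.7, 158.2.
The total first reaches 40 DD on day 6.

day 6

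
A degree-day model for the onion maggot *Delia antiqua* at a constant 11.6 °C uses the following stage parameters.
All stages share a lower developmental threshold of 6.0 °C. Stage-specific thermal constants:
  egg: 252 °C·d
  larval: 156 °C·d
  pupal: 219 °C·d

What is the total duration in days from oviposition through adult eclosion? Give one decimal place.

Daily accumulation at 11.6 °C = 11.6 − 6.0 = 5.6 DD/day.
Total K = 252 + 156 + 219 = 627 DD.
Total duration = 627 / 5.6 = 111.964 ≈ 112.0 days.

112.0 days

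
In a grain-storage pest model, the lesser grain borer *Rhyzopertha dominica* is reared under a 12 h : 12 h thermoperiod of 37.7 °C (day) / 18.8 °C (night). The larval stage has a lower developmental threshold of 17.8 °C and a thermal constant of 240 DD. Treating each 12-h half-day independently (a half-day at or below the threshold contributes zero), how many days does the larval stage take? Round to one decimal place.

Day half: max(0, 37.7 − 17.8) × 0.5 = 19.9 × 0.5 = 9.95 DD.
Night half: max(0, 18.8 − 17.8) × 0.5 = 1.0 × 0.5 = 0.50 DD.
Per 24 h: 10.45 DD/day.
Duration = 240 / 10.45 = 22.967 ≈ 23.0 days.

23.0 days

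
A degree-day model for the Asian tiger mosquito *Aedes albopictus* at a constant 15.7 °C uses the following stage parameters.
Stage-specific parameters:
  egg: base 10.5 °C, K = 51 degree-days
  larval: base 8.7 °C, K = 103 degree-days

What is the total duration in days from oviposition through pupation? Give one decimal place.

24.5 days

egg: 51 / (15.7 − 10.5) = 51 / 5.2 = 9.808 d.
larval: 103 / (15.7 − 8.7) = 103 / 7.0 = 14.714 d.
Sum = 24.522 ≈ 24.5 days.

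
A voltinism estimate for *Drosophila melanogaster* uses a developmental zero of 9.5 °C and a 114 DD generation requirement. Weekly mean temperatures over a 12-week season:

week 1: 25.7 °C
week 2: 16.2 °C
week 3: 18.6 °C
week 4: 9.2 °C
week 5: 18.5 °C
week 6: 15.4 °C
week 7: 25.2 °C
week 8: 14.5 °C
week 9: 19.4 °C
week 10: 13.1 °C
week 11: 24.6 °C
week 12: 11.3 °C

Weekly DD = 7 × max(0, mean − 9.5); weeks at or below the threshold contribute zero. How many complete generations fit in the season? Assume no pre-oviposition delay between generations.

Weekly DD (7 × max(0, T̄ − 9.5)): 113.4, 46.9, 63.7, 0.0, 63.0, 41.3, 109.9, 35.0, 69.3, 25.2, 105.7, 12.6.
Season total = 686.0 DD.
Complete generations = ⌊686.0 / 114⌋ = 6.

6 generations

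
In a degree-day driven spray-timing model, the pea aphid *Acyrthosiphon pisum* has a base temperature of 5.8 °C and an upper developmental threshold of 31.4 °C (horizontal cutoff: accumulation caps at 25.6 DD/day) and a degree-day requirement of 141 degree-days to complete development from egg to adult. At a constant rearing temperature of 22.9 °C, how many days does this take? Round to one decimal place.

Daily accumulation = 22.9 − 5.8 = 17.1 DD/day.
Duration = 141 / 17.1 = 8.246 ≈ 8.2 days.

8.2 days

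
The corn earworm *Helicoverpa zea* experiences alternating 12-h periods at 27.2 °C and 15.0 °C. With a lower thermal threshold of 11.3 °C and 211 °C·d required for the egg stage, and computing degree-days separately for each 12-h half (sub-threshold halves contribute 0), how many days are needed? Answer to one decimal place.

Day half: max(0, 27.2 − 11.3) × 0.5 = 15.9 × 0.5 = 7.95 DD.
Night half: max(0, 15.0 − 11.3) × 0.5 = 3.7 × 0.5 = 1.85 DD.
Per 24 h: 9.80 DD/day.
Duration = 211 / 9.80 = 21.531 ≈ 21.5 days.

21.5 days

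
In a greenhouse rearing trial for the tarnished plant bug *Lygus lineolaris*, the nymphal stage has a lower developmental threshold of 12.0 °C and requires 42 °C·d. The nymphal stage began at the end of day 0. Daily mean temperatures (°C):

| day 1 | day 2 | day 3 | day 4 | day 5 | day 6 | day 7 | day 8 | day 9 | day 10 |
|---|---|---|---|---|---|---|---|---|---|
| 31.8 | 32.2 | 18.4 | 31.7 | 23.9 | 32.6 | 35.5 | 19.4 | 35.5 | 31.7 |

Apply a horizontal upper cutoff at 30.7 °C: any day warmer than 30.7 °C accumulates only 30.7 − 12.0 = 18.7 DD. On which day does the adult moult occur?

Daily DD above 12.0 °C (capped at 18.7): 18.7, 18.7, 6.4, 18.7, 11.9, 18.7, 18.7, 7.4, 18.7, 18.7.
Cumulative: 18.7, 37.4, 43.8, 62.5, 74.4, 93.1, 111.8, 119.2, 137.9, 156.6.
The total first reaches 42 DD on day 3.

day 3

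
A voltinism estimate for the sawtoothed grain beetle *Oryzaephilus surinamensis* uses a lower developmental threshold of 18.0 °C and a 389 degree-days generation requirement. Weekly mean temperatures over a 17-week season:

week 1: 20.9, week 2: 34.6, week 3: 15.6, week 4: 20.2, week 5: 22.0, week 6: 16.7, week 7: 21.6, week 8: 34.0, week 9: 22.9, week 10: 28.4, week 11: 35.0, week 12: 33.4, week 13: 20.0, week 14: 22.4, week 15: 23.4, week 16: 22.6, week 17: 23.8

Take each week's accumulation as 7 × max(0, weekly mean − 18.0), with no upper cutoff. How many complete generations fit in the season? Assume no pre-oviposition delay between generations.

2 generations

Weekly DD (7 × max(0, T̄ − 18.0)): 20.3, 116.2, 0.0, 15.4, 28.0, 0.0, 25.2, 112.0, 34.3, 72.8, 119.0, 107.8, 14.0, 30.8, 37.8, 32.2, 40.6.
Season total = 806.4 DD.
Complete generations = ⌊806.4 / 389⌋ = 2.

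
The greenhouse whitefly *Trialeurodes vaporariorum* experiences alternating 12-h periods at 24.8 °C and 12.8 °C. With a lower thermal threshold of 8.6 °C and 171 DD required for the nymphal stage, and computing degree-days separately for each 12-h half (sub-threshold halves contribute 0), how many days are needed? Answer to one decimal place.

16.8 days

Day half: max(0, 24.8 − 8.6) × 0.5 = 16.2 × 0.5 = 8.10 DD.
Night half: max(0, 12.8 − 8.6) × 0.5 = 4.2 × 0.5 = 2.10 DD.
Per 24 h: 10.20 DD/day.
Duration = 171 / 10.20 = 16.765 ≈ 16.8 days.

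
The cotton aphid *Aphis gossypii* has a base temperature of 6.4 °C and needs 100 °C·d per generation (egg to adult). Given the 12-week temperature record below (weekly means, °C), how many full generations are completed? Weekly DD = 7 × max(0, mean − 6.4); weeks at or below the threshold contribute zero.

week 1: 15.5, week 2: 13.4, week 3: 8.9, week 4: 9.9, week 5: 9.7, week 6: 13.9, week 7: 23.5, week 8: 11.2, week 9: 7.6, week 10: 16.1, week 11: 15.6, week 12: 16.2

Weekly DD (7 × max(0, T̄ − 6.4)): 63.7, 49.0, 17.5, 24.5, 23.1, 52.5, 119.7, 33.6, 8.4, 67.9, 64.4, 68.6.
Season total = 592.9 DD.
Complete generations = ⌊592.9 / 100⌋ = 5.

5 generations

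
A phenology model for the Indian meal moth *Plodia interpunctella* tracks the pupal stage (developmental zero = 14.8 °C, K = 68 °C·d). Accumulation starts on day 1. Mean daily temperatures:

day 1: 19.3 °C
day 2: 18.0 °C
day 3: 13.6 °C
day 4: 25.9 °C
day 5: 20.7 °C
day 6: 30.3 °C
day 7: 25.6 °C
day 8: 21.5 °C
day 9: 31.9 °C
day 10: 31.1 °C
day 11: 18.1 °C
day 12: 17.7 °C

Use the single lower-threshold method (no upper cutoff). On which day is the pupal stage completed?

Daily DD above 14.8 °C: 4.5, 3.2, 0.0, 11.1, 5.9, 15.5, 10.8, 6.7, 17.1, 16.3, 3.3, 2.9.
Cumulative: 4.5, 7.7, 7.7, 18.8, 24.7, 40.2, 51.0, 57.7, 74.8, 91.1, 94.4, 97.3.
The total first reaches 68 DD on day 9.

day 9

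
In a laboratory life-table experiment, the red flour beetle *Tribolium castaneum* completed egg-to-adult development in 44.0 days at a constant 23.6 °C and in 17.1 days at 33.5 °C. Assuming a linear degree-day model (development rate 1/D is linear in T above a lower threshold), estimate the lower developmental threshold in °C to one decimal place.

17.3 °C

Equal thermal constants: D₁(T₁ − T_b) = D₂(T₂ − T_b).
44.0·(23.6 − T_b) = 17.1·(33.5 − T_b)
T_b = (44.0·23.6 − 17.1·33.5) / (44.0 − 17.1) = 465.55 / 26.9 = 17.307 °C ≈ 17.3 °C.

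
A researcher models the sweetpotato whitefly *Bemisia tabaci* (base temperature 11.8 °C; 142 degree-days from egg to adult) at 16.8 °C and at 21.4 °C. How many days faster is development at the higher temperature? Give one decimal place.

13.6 days

At 16.8 °C: 142 / (16.8 − 11.8) = 142 / 5.0 = 28.400 d.
At 21.4 °C: 142 / (21.4 − 11.8) = 142 / 9.6 = 14.792 d.
Difference = |28.400 − 14.792| = 13.608 ≈ 13.6 days.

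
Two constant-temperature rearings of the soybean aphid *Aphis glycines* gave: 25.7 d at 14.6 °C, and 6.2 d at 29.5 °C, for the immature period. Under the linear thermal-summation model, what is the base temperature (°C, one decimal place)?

9.9 °C

Under the model K = D·(T − T_b), so D₁·(T₁ − T_b) = D₂·(T₂ − T_b).
25.7·(14.6 − T_b) = 6.2·(29.5 − T_b)
T_b = (25.7·14.6 − 6.2·29.5) / (25.7 − 6.2) = 192.32 / 19.5 = 9.863 °C ≈ 9.9 °C.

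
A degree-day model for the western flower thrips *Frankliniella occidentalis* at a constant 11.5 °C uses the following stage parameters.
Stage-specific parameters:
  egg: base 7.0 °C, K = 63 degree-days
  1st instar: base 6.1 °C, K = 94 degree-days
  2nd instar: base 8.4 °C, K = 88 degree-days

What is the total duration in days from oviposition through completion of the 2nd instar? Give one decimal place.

egg: 63 / (11.5 − 7.0) = 63 / 4.5 = 14.000 d.
1st instar: 94 / (11.5 − 6.1) = 94 / 5.4 = 17.407 d.
2nd instar: 88 / (11.5 − 8.4) = 88 / 3.1 = 28.387 d.
Sum = 59.795 ≈ 59.8 days.

59.8 days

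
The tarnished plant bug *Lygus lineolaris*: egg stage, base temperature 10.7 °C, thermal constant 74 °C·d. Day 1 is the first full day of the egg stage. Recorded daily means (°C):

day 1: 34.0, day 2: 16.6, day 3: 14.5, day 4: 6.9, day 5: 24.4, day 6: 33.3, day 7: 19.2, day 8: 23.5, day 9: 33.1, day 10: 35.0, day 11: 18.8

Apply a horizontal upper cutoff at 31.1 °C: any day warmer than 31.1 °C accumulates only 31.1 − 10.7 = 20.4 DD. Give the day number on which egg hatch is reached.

day 8

Daily DD above 10.7 °C (capped at 20.4): 20.4, 5.9, 3.8, 0.0, 13.7, 20.4, 8.5, 12.8, 20.4, 20.4, 8.1.
Cumulative: 20.4, 26.3, 30.1, 30.1, 43.8, 64.2, 72.7, 85.5, 105.9, 126.3, 134.4.
The total first reaches 74 DD on day 8.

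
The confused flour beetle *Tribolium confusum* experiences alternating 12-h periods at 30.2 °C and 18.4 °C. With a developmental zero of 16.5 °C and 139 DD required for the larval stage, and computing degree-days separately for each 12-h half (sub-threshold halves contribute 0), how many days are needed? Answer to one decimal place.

Day half: max(0, 30.2 − 16.5) × 0.5 = 13.7 × 0.5 = 6.85 DD.
Night half: max(0, 18.4 − 16.5) × 0.5 = 1.9 × 0.5 = 0.95 DD.
Per 24 h: 7.80 DD/day.
Duration = 139 / 7.80 = 17.821 ≈ 17.8 days.

17.8 days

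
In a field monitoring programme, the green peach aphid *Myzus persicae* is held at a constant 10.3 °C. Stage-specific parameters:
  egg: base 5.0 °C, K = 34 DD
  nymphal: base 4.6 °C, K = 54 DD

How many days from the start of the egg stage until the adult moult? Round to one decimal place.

15.9 days

egg: 34 / (10.3 − 5.0) = 34 / 5.3 = 6.415 d.
nymphal: 54 / (10.3 − 4.6) = 54 / 5.7 = 9.474 d.
Sum = 15.889 ≈ 15.9 days.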